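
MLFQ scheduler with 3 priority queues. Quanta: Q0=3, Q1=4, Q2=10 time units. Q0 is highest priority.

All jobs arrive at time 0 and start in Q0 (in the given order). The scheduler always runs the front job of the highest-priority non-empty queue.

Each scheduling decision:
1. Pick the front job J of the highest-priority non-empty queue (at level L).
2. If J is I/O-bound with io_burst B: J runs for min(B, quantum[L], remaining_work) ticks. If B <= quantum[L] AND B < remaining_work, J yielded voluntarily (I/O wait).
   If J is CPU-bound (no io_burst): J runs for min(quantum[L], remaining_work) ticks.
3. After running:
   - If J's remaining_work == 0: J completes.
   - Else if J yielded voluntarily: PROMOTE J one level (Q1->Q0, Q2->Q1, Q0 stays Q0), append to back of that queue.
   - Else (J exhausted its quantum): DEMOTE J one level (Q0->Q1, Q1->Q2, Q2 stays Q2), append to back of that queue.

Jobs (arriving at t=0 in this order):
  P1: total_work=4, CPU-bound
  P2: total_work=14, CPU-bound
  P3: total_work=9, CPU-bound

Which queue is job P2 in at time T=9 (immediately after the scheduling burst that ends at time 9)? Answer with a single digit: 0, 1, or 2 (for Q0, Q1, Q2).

t=0-3: P1@Q0 runs 3, rem=1, quantum used, demote→Q1. Q0=[P2,P3] Q1=[P1] Q2=[]
t=3-6: P2@Q0 runs 3, rem=11, quantum used, demote→Q1. Q0=[P3] Q1=[P1,P2] Q2=[]
t=6-9: P3@Q0 runs 3, rem=6, quantum used, demote→Q1. Q0=[] Q1=[P1,P2,P3] Q2=[]
t=9-10: P1@Q1 runs 1, rem=0, completes. Q0=[] Q1=[P2,P3] Q2=[]
t=10-14: P2@Q1 runs 4, rem=7, quantum used, demote→Q2. Q0=[] Q1=[P3] Q2=[P2]
t=14-18: P3@Q1 runs 4, rem=2, quantum used, demote→Q2. Q0=[] Q1=[] Q2=[P2,P3]
t=18-25: P2@Q2 runs 7, rem=0, completes. Q0=[] Q1=[] Q2=[P3]
t=25-27: P3@Q2 runs 2, rem=0, completes. Q0=[] Q1=[] Q2=[]

Answer: 1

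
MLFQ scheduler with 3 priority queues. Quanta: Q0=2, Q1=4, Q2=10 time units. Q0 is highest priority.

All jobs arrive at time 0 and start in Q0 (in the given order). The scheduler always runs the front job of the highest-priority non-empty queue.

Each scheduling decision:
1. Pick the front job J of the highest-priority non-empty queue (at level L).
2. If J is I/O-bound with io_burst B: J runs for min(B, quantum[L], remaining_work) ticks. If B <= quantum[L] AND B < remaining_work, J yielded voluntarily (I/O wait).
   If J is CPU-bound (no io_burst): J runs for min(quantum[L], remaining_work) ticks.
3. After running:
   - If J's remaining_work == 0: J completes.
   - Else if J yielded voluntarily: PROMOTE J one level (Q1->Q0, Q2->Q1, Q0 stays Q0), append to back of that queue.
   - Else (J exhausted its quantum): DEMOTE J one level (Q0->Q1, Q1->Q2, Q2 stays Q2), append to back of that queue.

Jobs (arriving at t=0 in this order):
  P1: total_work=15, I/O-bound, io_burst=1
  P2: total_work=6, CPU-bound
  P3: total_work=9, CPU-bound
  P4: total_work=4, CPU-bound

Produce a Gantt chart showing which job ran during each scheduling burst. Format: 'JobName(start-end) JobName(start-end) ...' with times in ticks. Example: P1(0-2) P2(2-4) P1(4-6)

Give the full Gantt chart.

Answer: P1(0-1) P2(1-3) P3(3-5) P4(5-7) P1(7-8) P1(8-9) P1(9-10) P1(10-11) P1(11-12) P1(12-13) P1(13-14) P1(14-15) P1(15-16) P1(16-17) P1(17-18) P1(18-19) P1(19-20) P1(20-21) P2(21-25) P3(25-29) P4(29-31) P3(31-34)

Derivation:
t=0-1: P1@Q0 runs 1, rem=14, I/O yield, promote→Q0. Q0=[P2,P3,P4,P1] Q1=[] Q2=[]
t=1-3: P2@Q0 runs 2, rem=4, quantum used, demote→Q1. Q0=[P3,P4,P1] Q1=[P2] Q2=[]
t=3-5: P3@Q0 runs 2, rem=7, quantum used, demote→Q1. Q0=[P4,P1] Q1=[P2,P3] Q2=[]
t=5-7: P4@Q0 runs 2, rem=2, quantum used, demote→Q1. Q0=[P1] Q1=[P2,P3,P4] Q2=[]
t=7-8: P1@Q0 runs 1, rem=13, I/O yield, promote→Q0. Q0=[P1] Q1=[P2,P3,P4] Q2=[]
t=8-9: P1@Q0 runs 1, rem=12, I/O yield, promote→Q0. Q0=[P1] Q1=[P2,P3,P4] Q2=[]
t=9-10: P1@Q0 runs 1, rem=11, I/O yield, promote→Q0. Q0=[P1] Q1=[P2,P3,P4] Q2=[]
t=10-11: P1@Q0 runs 1, rem=10, I/O yield, promote→Q0. Q0=[P1] Q1=[P2,P3,P4] Q2=[]
t=11-12: P1@Q0 runs 1, rem=9, I/O yield, promote→Q0. Q0=[P1] Q1=[P2,P3,P4] Q2=[]
t=12-13: P1@Q0 runs 1, rem=8, I/O yield, promote→Q0. Q0=[P1] Q1=[P2,P3,P4] Q2=[]
t=13-14: P1@Q0 runs 1, rem=7, I/O yield, promote→Q0. Q0=[P1] Q1=[P2,P3,P4] Q2=[]
t=14-15: P1@Q0 runs 1, rem=6, I/O yield, promote→Q0. Q0=[P1] Q1=[P2,P3,P4] Q2=[]
t=15-16: P1@Q0 runs 1, rem=5, I/O yield, promote→Q0. Q0=[P1] Q1=[P2,P3,P4] Q2=[]
t=16-17: P1@Q0 runs 1, rem=4, I/O yield, promote→Q0. Q0=[P1] Q1=[P2,P3,P4] Q2=[]
t=17-18: P1@Q0 runs 1, rem=3, I/O yield, promote→Q0. Q0=[P1] Q1=[P2,P3,P4] Q2=[]
t=18-19: P1@Q0 runs 1, rem=2, I/O yield, promote→Q0. Q0=[P1] Q1=[P2,P3,P4] Q2=[]
t=19-20: P1@Q0 runs 1, rem=1, I/O yield, promote→Q0. Q0=[P1] Q1=[P2,P3,P4] Q2=[]
t=20-21: P1@Q0 runs 1, rem=0, completes. Q0=[] Q1=[P2,P3,P4] Q2=[]
t=21-25: P2@Q1 runs 4, rem=0, completes. Q0=[] Q1=[P3,P4] Q2=[]
t=25-29: P3@Q1 runs 4, rem=3, quantum used, demote→Q2. Q0=[] Q1=[P4] Q2=[P3]
t=29-31: P4@Q1 runs 2, rem=0, completes. Q0=[] Q1=[] Q2=[P3]
t=31-34: P3@Q2 runs 3, rem=0, completes. Q0=[] Q1=[] Q2=[]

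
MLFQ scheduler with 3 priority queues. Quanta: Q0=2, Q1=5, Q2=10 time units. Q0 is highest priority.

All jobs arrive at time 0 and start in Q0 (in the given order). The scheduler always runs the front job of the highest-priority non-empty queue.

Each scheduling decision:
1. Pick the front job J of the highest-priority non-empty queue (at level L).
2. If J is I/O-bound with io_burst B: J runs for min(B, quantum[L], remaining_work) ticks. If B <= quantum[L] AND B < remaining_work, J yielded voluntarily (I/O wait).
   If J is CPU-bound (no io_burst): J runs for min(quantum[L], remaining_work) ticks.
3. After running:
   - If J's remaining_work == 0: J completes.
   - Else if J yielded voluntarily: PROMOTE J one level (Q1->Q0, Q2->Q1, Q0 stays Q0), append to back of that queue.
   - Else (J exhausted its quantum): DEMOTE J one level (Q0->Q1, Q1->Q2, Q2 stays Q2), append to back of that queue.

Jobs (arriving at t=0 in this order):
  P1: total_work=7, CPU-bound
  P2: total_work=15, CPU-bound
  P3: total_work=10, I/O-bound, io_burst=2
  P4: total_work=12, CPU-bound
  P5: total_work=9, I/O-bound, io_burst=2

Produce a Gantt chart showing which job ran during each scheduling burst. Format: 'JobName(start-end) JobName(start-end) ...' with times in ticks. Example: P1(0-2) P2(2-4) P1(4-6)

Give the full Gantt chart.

t=0-2: P1@Q0 runs 2, rem=5, quantum used, demote→Q1. Q0=[P2,P3,P4,P5] Q1=[P1] Q2=[]
t=2-4: P2@Q0 runs 2, rem=13, quantum used, demote→Q1. Q0=[P3,P4,P5] Q1=[P1,P2] Q2=[]
t=4-6: P3@Q0 runs 2, rem=8, I/O yield, promote→Q0. Q0=[P4,P5,P3] Q1=[P1,P2] Q2=[]
t=6-8: P4@Q0 runs 2, rem=10, quantum used, demote→Q1. Q0=[P5,P3] Q1=[P1,P2,P4] Q2=[]
t=8-10: P5@Q0 runs 2, rem=7, I/O yield, promote→Q0. Q0=[P3,P5] Q1=[P1,P2,P4] Q2=[]
t=10-12: P3@Q0 runs 2, rem=6, I/O yield, promote→Q0. Q0=[P5,P3] Q1=[P1,P2,P4] Q2=[]
t=12-14: P5@Q0 runs 2, rem=5, I/O yield, promote→Q0. Q0=[P3,P5] Q1=[P1,P2,P4] Q2=[]
t=14-16: P3@Q0 runs 2, rem=4, I/O yield, promote→Q0. Q0=[P5,P3] Q1=[P1,P2,P4] Q2=[]
t=16-18: P5@Q0 runs 2, rem=3, I/O yield, promote→Q0. Q0=[P3,P5] Q1=[P1,P2,P4] Q2=[]
t=18-20: P3@Q0 runs 2, rem=2, I/O yield, promote→Q0. Q0=[P5,P3] Q1=[P1,P2,P4] Q2=[]
t=20-22: P5@Q0 runs 2, rem=1, I/O yield, promote→Q0. Q0=[P3,P5] Q1=[P1,P2,P4] Q2=[]
t=22-24: P3@Q0 runs 2, rem=0, completes. Q0=[P5] Q1=[P1,P2,P4] Q2=[]
t=24-25: P5@Q0 runs 1, rem=0, completes. Q0=[] Q1=[P1,P2,P4] Q2=[]
t=25-30: P1@Q1 runs 5, rem=0, completes. Q0=[] Q1=[P2,P4] Q2=[]
t=30-35: P2@Q1 runs 5, rem=8, quantum used, demote→Q2. Q0=[] Q1=[P4] Q2=[P2]
t=35-40: P4@Q1 runs 5, rem=5, quantum used, demote→Q2. Q0=[] Q1=[] Q2=[P2,P4]
t=40-48: P2@Q2 runs 8, rem=0, completes. Q0=[] Q1=[] Q2=[P4]
t=48-53: P4@Q2 runs 5, rem=0, completes. Q0=[] Q1=[] Q2=[]

Answer: P1(0-2) P2(2-4) P3(4-6) P4(6-8) P5(8-10) P3(10-12) P5(12-14) P3(14-16) P5(16-18) P3(18-20) P5(20-22) P3(22-24) P5(24-25) P1(25-30) P2(30-35) P4(35-40) P2(40-48) P4(48-53)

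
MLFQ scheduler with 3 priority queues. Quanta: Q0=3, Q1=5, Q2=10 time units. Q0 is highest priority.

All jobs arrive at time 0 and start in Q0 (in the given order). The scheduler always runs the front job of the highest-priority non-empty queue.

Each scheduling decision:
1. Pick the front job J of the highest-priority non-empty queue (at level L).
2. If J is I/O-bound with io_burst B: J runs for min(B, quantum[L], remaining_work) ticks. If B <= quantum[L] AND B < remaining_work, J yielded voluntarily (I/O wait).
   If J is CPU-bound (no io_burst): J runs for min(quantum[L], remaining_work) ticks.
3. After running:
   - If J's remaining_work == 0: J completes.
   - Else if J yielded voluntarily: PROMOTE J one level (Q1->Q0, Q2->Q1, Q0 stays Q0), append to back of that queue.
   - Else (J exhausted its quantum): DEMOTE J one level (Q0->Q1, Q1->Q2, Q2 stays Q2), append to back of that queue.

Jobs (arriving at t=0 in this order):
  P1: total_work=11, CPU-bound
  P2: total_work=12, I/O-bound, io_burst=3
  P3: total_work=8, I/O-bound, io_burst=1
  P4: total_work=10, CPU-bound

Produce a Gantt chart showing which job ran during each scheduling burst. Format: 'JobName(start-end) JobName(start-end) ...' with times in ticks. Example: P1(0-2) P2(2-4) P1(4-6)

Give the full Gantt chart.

Answer: P1(0-3) P2(3-6) P3(6-7) P4(7-10) P2(10-13) P3(13-14) P2(14-17) P3(17-18) P2(18-21) P3(21-22) P3(22-23) P3(23-24) P3(24-25) P3(25-26) P1(26-31) P4(31-36) P1(36-39) P4(39-41)

Derivation:
t=0-3: P1@Q0 runs 3, rem=8, quantum used, demote→Q1. Q0=[P2,P3,P4] Q1=[P1] Q2=[]
t=3-6: P2@Q0 runs 3, rem=9, I/O yield, promote→Q0. Q0=[P3,P4,P2] Q1=[P1] Q2=[]
t=6-7: P3@Q0 runs 1, rem=7, I/O yield, promote→Q0. Q0=[P4,P2,P3] Q1=[P1] Q2=[]
t=7-10: P4@Q0 runs 3, rem=7, quantum used, demote→Q1. Q0=[P2,P3] Q1=[P1,P4] Q2=[]
t=10-13: P2@Q0 runs 3, rem=6, I/O yield, promote→Q0. Q0=[P3,P2] Q1=[P1,P4] Q2=[]
t=13-14: P3@Q0 runs 1, rem=6, I/O yield, promote→Q0. Q0=[P2,P3] Q1=[P1,P4] Q2=[]
t=14-17: P2@Q0 runs 3, rem=3, I/O yield, promote→Q0. Q0=[P3,P2] Q1=[P1,P4] Q2=[]
t=17-18: P3@Q0 runs 1, rem=5, I/O yield, promote→Q0. Q0=[P2,P3] Q1=[P1,P4] Q2=[]
t=18-21: P2@Q0 runs 3, rem=0, completes. Q0=[P3] Q1=[P1,P4] Q2=[]
t=21-22: P3@Q0 runs 1, rem=4, I/O yield, promote→Q0. Q0=[P3] Q1=[P1,P4] Q2=[]
t=22-23: P3@Q0 runs 1, rem=3, I/O yield, promote→Q0. Q0=[P3] Q1=[P1,P4] Q2=[]
t=23-24: P3@Q0 runs 1, rem=2, I/O yield, promote→Q0. Q0=[P3] Q1=[P1,P4] Q2=[]
t=24-25: P3@Q0 runs 1, rem=1, I/O yield, promote→Q0. Q0=[P3] Q1=[P1,P4] Q2=[]
t=25-26: P3@Q0 runs 1, rem=0, completes. Q0=[] Q1=[P1,P4] Q2=[]
t=26-31: P1@Q1 runs 5, rem=3, quantum used, demote→Q2. Q0=[] Q1=[P4] Q2=[P1]
t=31-36: P4@Q1 runs 5, rem=2, quantum used, demote→Q2. Q0=[] Q1=[] Q2=[P1,P4]
t=36-39: P1@Q2 runs 3, rem=0, completes. Q0=[] Q1=[] Q2=[P4]
t=39-41: P4@Q2 runs 2, rem=0, completes. Q0=[] Q1=[] Q2=[]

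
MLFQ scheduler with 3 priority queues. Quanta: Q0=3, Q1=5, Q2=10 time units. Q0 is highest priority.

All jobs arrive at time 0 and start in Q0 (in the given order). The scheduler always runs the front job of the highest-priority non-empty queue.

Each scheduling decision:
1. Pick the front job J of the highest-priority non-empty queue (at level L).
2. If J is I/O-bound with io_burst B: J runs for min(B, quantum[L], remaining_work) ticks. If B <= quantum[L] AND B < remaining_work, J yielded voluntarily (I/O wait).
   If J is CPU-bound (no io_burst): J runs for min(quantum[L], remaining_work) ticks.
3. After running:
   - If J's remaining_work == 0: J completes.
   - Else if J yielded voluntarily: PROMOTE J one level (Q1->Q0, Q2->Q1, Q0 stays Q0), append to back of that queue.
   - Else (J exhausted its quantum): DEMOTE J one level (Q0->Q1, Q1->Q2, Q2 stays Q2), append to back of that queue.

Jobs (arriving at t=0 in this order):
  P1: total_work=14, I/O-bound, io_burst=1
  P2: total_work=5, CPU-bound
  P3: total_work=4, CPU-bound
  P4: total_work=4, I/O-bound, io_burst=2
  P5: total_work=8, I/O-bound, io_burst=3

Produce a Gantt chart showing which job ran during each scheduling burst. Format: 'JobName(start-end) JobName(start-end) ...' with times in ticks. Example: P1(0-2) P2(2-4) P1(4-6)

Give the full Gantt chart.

t=0-1: P1@Q0 runs 1, rem=13, I/O yield, promote→Q0. Q0=[P2,P3,P4,P5,P1] Q1=[] Q2=[]
t=1-4: P2@Q0 runs 3, rem=2, quantum used, demote→Q1. Q0=[P3,P4,P5,P1] Q1=[P2] Q2=[]
t=4-7: P3@Q0 runs 3, rem=1, quantum used, demote→Q1. Q0=[P4,P5,P1] Q1=[P2,P3] Q2=[]
t=7-9: P4@Q0 runs 2, rem=2, I/O yield, promote→Q0. Q0=[P5,P1,P4] Q1=[P2,P3] Q2=[]
t=9-12: P5@Q0 runs 3, rem=5, I/O yield, promote→Q0. Q0=[P1,P4,P5] Q1=[P2,P3] Q2=[]
t=12-13: P1@Q0 runs 1, rem=12, I/O yield, promote→Q0. Q0=[P4,P5,P1] Q1=[P2,P3] Q2=[]
t=13-15: P4@Q0 runs 2, rem=0, completes. Q0=[P5,P1] Q1=[P2,P3] Q2=[]
t=15-18: P5@Q0 runs 3, rem=2, I/O yield, promote→Q0. Q0=[P1,P5] Q1=[P2,P3] Q2=[]
t=18-19: P1@Q0 runs 1, rem=11, I/O yield, promote→Q0. Q0=[P5,P1] Q1=[P2,P3] Q2=[]
t=19-21: P5@Q0 runs 2, rem=0, completes. Q0=[P1] Q1=[P2,P3] Q2=[]
t=21-22: P1@Q0 runs 1, rem=10, I/O yield, promote→Q0. Q0=[P1] Q1=[P2,P3] Q2=[]
t=22-23: P1@Q0 runs 1, rem=9, I/O yield, promote→Q0. Q0=[P1] Q1=[P2,P3] Q2=[]
t=23-24: P1@Q0 runs 1, rem=8, I/O yield, promote→Q0. Q0=[P1] Q1=[P2,P3] Q2=[]
t=24-25: P1@Q0 runs 1, rem=7, I/O yield, promote→Q0. Q0=[P1] Q1=[P2,P3] Q2=[]
t=25-26: P1@Q0 runs 1, rem=6, I/O yield, promote→Q0. Q0=[P1] Q1=[P2,P3] Q2=[]
t=26-27: P1@Q0 runs 1, rem=5, I/O yield, promote→Q0. Q0=[P1] Q1=[P2,P3] Q2=[]
t=27-28: P1@Q0 runs 1, rem=4, I/O yield, promote→Q0. Q0=[P1] Q1=[P2,P3] Q2=[]
t=28-29: P1@Q0 runs 1, rem=3, I/O yield, promote→Q0. Q0=[P1] Q1=[P2,P3] Q2=[]
t=29-30: P1@Q0 runs 1, rem=2, I/O yield, promote→Q0. Q0=[P1] Q1=[P2,P3] Q2=[]
t=30-31: P1@Q0 runs 1, rem=1, I/O yield, promote→Q0. Q0=[P1] Q1=[P2,P3] Q2=[]
t=31-32: P1@Q0 runs 1, rem=0, completes. Q0=[] Q1=[P2,P3] Q2=[]
t=32-34: P2@Q1 runs 2, rem=0, completes. Q0=[] Q1=[P3] Q2=[]
t=34-35: P3@Q1 runs 1, rem=0, completes. Q0=[] Q1=[] Q2=[]

Answer: P1(0-1) P2(1-4) P3(4-7) P4(7-9) P5(9-12) P1(12-13) P4(13-15) P5(15-18) P1(18-19) P5(19-21) P1(21-22) P1(22-23) P1(23-24) P1(24-25) P1(25-26) P1(26-27) P1(27-28) P1(28-29) P1(29-30) P1(30-31) P1(31-32) P2(32-34) P3(34-35)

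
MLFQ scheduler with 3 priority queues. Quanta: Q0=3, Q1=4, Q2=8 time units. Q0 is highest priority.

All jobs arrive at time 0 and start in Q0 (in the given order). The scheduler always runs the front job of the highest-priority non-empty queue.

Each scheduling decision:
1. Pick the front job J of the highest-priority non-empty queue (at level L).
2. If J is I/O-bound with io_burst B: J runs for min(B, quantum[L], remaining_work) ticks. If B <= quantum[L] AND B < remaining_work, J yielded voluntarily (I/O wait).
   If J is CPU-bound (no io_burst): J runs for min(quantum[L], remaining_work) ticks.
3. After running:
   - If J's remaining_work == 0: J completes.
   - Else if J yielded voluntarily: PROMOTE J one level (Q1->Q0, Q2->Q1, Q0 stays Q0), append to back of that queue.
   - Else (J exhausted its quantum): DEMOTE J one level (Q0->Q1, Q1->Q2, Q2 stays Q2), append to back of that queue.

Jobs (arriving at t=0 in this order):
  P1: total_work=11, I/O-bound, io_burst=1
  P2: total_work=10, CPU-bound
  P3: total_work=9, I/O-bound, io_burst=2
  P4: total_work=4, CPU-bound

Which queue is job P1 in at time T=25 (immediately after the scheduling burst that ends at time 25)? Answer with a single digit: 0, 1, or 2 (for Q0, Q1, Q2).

Answer: 0

Derivation:
t=0-1: P1@Q0 runs 1, rem=10, I/O yield, promote→Q0. Q0=[P2,P3,P4,P1] Q1=[] Q2=[]
t=1-4: P2@Q0 runs 3, rem=7, quantum used, demote→Q1. Q0=[P3,P4,P1] Q1=[P2] Q2=[]
t=4-6: P3@Q0 runs 2, rem=7, I/O yield, promote→Q0. Q0=[P4,P1,P3] Q1=[P2] Q2=[]
t=6-9: P4@Q0 runs 3, rem=1, quantum used, demote→Q1. Q0=[P1,P3] Q1=[P2,P4] Q2=[]
t=9-10: P1@Q0 runs 1, rem=9, I/O yield, promote→Q0. Q0=[P3,P1] Q1=[P2,P4] Q2=[]
t=10-12: P3@Q0 runs 2, rem=5, I/O yield, promote→Q0. Q0=[P1,P3] Q1=[P2,P4] Q2=[]
t=12-13: P1@Q0 runs 1, rem=8, I/O yield, promote→Q0. Q0=[P3,P1] Q1=[P2,P4] Q2=[]
t=13-15: P3@Q0 runs 2, rem=3, I/O yield, promote→Q0. Q0=[P1,P3] Q1=[P2,P4] Q2=[]
t=15-16: P1@Q0 runs 1, rem=7, I/O yield, promote→Q0. Q0=[P3,P1] Q1=[P2,P4] Q2=[]
t=16-18: P3@Q0 runs 2, rem=1, I/O yield, promote→Q0. Q0=[P1,P3] Q1=[P2,P4] Q2=[]
t=18-19: P1@Q0 runs 1, rem=6, I/O yield, promote→Q0. Q0=[P3,P1] Q1=[P2,P4] Q2=[]
t=19-20: P3@Q0 runs 1, rem=0, completes. Q0=[P1] Q1=[P2,P4] Q2=[]
t=20-21: P1@Q0 runs 1, rem=5, I/O yield, promote→Q0. Q0=[P1] Q1=[P2,P4] Q2=[]
t=21-22: P1@Q0 runs 1, rem=4, I/O yield, promote→Q0. Q0=[P1] Q1=[P2,P4] Q2=[]
t=22-23: P1@Q0 runs 1, rem=3, I/O yield, promote→Q0. Q0=[P1] Q1=[P2,P4] Q2=[]
t=23-24: P1@Q0 runs 1, rem=2, I/O yield, promote→Q0. Q0=[P1] Q1=[P2,P4] Q2=[]
t=24-25: P1@Q0 runs 1, rem=1, I/O yield, promote→Q0. Q0=[P1] Q1=[P2,P4] Q2=[]
t=25-26: P1@Q0 runs 1, rem=0, completes. Q0=[] Q1=[P2,P4] Q2=[]
t=26-30: P2@Q1 runs 4, rem=3, quantum used, demote→Q2. Q0=[] Q1=[P4] Q2=[P2]
t=30-31: P4@Q1 runs 1, rem=0, completes. Q0=[] Q1=[] Q2=[P2]
t=31-34: P2@Q2 runs 3, rem=0, completes. Q0=[] Q1=[] Q2=[]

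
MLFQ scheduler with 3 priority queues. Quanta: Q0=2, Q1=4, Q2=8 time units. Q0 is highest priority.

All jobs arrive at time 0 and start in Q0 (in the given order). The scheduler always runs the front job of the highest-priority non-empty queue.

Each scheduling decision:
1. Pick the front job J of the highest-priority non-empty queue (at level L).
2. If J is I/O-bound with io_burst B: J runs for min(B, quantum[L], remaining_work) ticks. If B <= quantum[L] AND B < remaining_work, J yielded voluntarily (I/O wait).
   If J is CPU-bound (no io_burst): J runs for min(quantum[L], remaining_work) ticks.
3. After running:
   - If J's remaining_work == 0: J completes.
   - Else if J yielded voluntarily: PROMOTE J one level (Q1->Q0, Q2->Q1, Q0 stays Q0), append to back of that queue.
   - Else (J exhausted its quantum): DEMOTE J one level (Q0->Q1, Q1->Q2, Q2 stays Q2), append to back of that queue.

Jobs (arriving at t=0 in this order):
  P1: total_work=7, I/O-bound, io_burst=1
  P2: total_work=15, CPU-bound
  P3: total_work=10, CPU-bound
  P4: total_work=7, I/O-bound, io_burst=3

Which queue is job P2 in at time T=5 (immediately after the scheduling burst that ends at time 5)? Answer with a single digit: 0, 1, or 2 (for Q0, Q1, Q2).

t=0-1: P1@Q0 runs 1, rem=6, I/O yield, promote→Q0. Q0=[P2,P3,P4,P1] Q1=[] Q2=[]
t=1-3: P2@Q0 runs 2, rem=13, quantum used, demote→Q1. Q0=[P3,P4,P1] Q1=[P2] Q2=[]
t=3-5: P3@Q0 runs 2, rem=8, quantum used, demote→Q1. Q0=[P4,P1] Q1=[P2,P3] Q2=[]
t=5-7: P4@Q0 runs 2, rem=5, quantum used, demote→Q1. Q0=[P1] Q1=[P2,P3,P4] Q2=[]
t=7-8: P1@Q0 runs 1, rem=5, I/O yield, promote→Q0. Q0=[P1] Q1=[P2,P3,P4] Q2=[]
t=8-9: P1@Q0 runs 1, rem=4, I/O yield, promote→Q0. Q0=[P1] Q1=[P2,P3,P4] Q2=[]
t=9-10: P1@Q0 runs 1, rem=3, I/O yield, promote→Q0. Q0=[P1] Q1=[P2,P3,P4] Q2=[]
t=10-11: P1@Q0 runs 1, rem=2, I/O yield, promote→Q0. Q0=[P1] Q1=[P2,P3,P4] Q2=[]
t=11-12: P1@Q0 runs 1, rem=1, I/O yield, promote→Q0. Q0=[P1] Q1=[P2,P3,P4] Q2=[]
t=12-13: P1@Q0 runs 1, rem=0, completes. Q0=[] Q1=[P2,P3,P4] Q2=[]
t=13-17: P2@Q1 runs 4, rem=9, quantum used, demote→Q2. Q0=[] Q1=[P3,P4] Q2=[P2]
t=17-21: P3@Q1 runs 4, rem=4, quantum used, demote→Q2. Q0=[] Q1=[P4] Q2=[P2,P3]
t=21-24: P4@Q1 runs 3, rem=2, I/O yield, promote→Q0. Q0=[P4] Q1=[] Q2=[P2,P3]
t=24-26: P4@Q0 runs 2, rem=0, completes. Q0=[] Q1=[] Q2=[P2,P3]
t=26-34: P2@Q2 runs 8, rem=1, quantum used, demote→Q2. Q0=[] Q1=[] Q2=[P3,P2]
t=34-38: P3@Q2 runs 4, rem=0, completes. Q0=[] Q1=[] Q2=[P2]
t=38-39: P2@Q2 runs 1, rem=0, completes. Q0=[] Q1=[] Q2=[]

Answer: 1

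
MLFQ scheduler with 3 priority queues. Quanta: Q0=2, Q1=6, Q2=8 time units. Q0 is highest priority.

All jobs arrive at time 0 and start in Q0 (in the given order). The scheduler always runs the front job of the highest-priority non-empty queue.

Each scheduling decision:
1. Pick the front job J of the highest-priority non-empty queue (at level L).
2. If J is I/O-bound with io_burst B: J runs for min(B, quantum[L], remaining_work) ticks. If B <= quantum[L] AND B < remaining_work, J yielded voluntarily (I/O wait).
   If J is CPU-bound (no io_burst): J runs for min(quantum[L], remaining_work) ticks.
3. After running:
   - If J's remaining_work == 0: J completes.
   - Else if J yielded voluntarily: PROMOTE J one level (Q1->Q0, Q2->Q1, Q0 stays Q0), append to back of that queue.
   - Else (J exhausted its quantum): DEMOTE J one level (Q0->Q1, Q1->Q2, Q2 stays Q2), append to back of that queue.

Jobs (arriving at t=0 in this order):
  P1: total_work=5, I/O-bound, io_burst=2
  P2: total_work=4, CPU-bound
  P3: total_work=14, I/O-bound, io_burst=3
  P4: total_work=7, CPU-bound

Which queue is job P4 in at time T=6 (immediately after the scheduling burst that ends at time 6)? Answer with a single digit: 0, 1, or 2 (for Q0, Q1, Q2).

Answer: 0

Derivation:
t=0-2: P1@Q0 runs 2, rem=3, I/O yield, promote→Q0. Q0=[P2,P3,P4,P1] Q1=[] Q2=[]
t=2-4: P2@Q0 runs 2, rem=2, quantum used, demote→Q1. Q0=[P3,P4,P1] Q1=[P2] Q2=[]
t=4-6: P3@Q0 runs 2, rem=12, quantum used, demote→Q1. Q0=[P4,P1] Q1=[P2,P3] Q2=[]
t=6-8: P4@Q0 runs 2, rem=5, quantum used, demote→Q1. Q0=[P1] Q1=[P2,P3,P4] Q2=[]
t=8-10: P1@Q0 runs 2, rem=1, I/O yield, promote→Q0. Q0=[P1] Q1=[P2,P3,P4] Q2=[]
t=10-11: P1@Q0 runs 1, rem=0, completes. Q0=[] Q1=[P2,P3,P4] Q2=[]
t=11-13: P2@Q1 runs 2, rem=0, completes. Q0=[] Q1=[P3,P4] Q2=[]
t=13-16: P3@Q1 runs 3, rem=9, I/O yield, promote→Q0. Q0=[P3] Q1=[P4] Q2=[]
t=16-18: P3@Q0 runs 2, rem=7, quantum used, demote→Q1. Q0=[] Q1=[P4,P3] Q2=[]
t=18-23: P4@Q1 runs 5, rem=0, completes. Q0=[] Q1=[P3] Q2=[]
t=23-26: P3@Q1 runs 3, rem=4, I/O yield, promote→Q0. Q0=[P3] Q1=[] Q2=[]
t=26-28: P3@Q0 runs 2, rem=2, quantum used, demote→Q1. Q0=[] Q1=[P3] Q2=[]
t=28-30: P3@Q1 runs 2, rem=0, completes. Q0=[] Q1=[] Q2=[]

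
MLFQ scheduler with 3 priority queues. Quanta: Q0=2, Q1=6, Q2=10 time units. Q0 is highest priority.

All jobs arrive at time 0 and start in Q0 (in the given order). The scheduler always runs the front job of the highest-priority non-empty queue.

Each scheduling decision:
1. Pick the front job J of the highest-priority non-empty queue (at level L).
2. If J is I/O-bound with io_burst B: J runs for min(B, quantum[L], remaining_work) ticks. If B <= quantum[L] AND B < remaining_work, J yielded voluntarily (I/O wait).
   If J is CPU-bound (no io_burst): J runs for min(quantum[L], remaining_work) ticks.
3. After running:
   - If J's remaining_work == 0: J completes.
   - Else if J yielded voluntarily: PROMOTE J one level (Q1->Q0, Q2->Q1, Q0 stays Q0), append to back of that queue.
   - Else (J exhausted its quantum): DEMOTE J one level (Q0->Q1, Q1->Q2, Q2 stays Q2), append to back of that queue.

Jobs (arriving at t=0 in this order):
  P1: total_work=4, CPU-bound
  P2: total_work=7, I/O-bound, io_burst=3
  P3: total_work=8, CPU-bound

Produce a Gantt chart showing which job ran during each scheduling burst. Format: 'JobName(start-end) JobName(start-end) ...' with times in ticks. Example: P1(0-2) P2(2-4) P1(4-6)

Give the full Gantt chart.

Answer: P1(0-2) P2(2-4) P3(4-6) P1(6-8) P2(8-11) P2(11-13) P3(13-19)

Derivation:
t=0-2: P1@Q0 runs 2, rem=2, quantum used, demote→Q1. Q0=[P2,P3] Q1=[P1] Q2=[]
t=2-4: P2@Q0 runs 2, rem=5, quantum used, demote→Q1. Q0=[P3] Q1=[P1,P2] Q2=[]
t=4-6: P3@Q0 runs 2, rem=6, quantum used, demote→Q1. Q0=[] Q1=[P1,P2,P3] Q2=[]
t=6-8: P1@Q1 runs 2, rem=0, completes. Q0=[] Q1=[P2,P3] Q2=[]
t=8-11: P2@Q1 runs 3, rem=2, I/O yield, promote→Q0. Q0=[P2] Q1=[P3] Q2=[]
t=11-13: P2@Q0 runs 2, rem=0, completes. Q0=[] Q1=[P3] Q2=[]
t=13-19: P3@Q1 runs 6, rem=0, completes. Q0=[] Q1=[] Q2=[]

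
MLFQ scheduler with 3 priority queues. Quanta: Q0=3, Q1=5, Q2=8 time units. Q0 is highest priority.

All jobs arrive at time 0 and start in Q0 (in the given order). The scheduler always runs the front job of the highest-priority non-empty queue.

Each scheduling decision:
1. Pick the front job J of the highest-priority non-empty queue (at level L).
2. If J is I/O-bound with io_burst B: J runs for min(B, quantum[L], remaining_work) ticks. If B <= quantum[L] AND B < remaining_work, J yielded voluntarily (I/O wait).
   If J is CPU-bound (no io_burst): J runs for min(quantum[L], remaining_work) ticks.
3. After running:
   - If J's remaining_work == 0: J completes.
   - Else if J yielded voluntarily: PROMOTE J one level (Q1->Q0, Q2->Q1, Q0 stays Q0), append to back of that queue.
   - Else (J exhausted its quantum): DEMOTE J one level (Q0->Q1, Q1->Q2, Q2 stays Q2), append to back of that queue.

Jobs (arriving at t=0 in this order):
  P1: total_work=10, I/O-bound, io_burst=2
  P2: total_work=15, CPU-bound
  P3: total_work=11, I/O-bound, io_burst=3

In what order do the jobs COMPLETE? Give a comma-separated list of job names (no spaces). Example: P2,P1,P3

Answer: P3,P1,P2

Derivation:
t=0-2: P1@Q0 runs 2, rem=8, I/O yield, promote→Q0. Q0=[P2,P3,P1] Q1=[] Q2=[]
t=2-5: P2@Q0 runs 3, rem=12, quantum used, demote→Q1. Q0=[P3,P1] Q1=[P2] Q2=[]
t=5-8: P3@Q0 runs 3, rem=8, I/O yield, promote→Q0. Q0=[P1,P3] Q1=[P2] Q2=[]
t=8-10: P1@Q0 runs 2, rem=6, I/O yield, promote→Q0. Q0=[P3,P1] Q1=[P2] Q2=[]
t=10-13: P3@Q0 runs 3, rem=5, I/O yield, promote→Q0. Q0=[P1,P3] Q1=[P2] Q2=[]
t=13-15: P1@Q0 runs 2, rem=4, I/O yield, promote→Q0. Q0=[P3,P1] Q1=[P2] Q2=[]
t=15-18: P3@Q0 runs 3, rem=2, I/O yield, promote→Q0. Q0=[P1,P3] Q1=[P2] Q2=[]
t=18-20: P1@Q0 runs 2, rem=2, I/O yield, promote→Q0. Q0=[P3,P1] Q1=[P2] Q2=[]
t=20-22: P3@Q0 runs 2, rem=0, completes. Q0=[P1] Q1=[P2] Q2=[]
t=22-24: P1@Q0 runs 2, rem=0, completes. Q0=[] Q1=[P2] Q2=[]
t=24-29: P2@Q1 runs 5, rem=7, quantum used, demote→Q2. Q0=[] Q1=[] Q2=[P2]
t=29-36: P2@Q2 runs 7, rem=0, completes. Q0=[] Q1=[] Q2=[]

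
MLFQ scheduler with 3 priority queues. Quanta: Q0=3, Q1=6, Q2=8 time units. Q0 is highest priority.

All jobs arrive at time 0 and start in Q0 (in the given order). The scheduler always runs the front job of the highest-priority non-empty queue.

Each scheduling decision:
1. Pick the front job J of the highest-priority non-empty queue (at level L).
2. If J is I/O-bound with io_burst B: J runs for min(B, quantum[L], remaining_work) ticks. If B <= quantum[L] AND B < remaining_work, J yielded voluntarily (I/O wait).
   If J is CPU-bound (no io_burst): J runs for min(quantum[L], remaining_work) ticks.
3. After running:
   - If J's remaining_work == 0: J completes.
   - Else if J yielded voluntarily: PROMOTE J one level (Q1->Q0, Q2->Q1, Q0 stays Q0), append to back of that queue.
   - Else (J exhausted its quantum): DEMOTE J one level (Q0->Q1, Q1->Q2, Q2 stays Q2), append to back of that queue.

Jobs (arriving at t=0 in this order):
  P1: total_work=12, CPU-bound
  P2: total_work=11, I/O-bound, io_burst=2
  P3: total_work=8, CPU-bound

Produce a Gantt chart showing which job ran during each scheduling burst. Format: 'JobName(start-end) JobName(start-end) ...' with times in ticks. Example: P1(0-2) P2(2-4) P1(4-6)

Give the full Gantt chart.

Answer: P1(0-3) P2(3-5) P3(5-8) P2(8-10) P2(10-12) P2(12-14) P2(14-16) P2(16-17) P1(17-23) P3(23-28) P1(28-31)

Derivation:
t=0-3: P1@Q0 runs 3, rem=9, quantum used, demote→Q1. Q0=[P2,P3] Q1=[P1] Q2=[]
t=3-5: P2@Q0 runs 2, rem=9, I/O yield, promote→Q0. Q0=[P3,P2] Q1=[P1] Q2=[]
t=5-8: P3@Q0 runs 3, rem=5, quantum used, demote→Q1. Q0=[P2] Q1=[P1,P3] Q2=[]
t=8-10: P2@Q0 runs 2, rem=7, I/O yield, promote→Q0. Q0=[P2] Q1=[P1,P3] Q2=[]
t=10-12: P2@Q0 runs 2, rem=5, I/O yield, promote→Q0. Q0=[P2] Q1=[P1,P3] Q2=[]
t=12-14: P2@Q0 runs 2, rem=3, I/O yield, promote→Q0. Q0=[P2] Q1=[P1,P3] Q2=[]
t=14-16: P2@Q0 runs 2, rem=1, I/O yield, promote→Q0. Q0=[P2] Q1=[P1,P3] Q2=[]
t=16-17: P2@Q0 runs 1, rem=0, completes. Q0=[] Q1=[P1,P3] Q2=[]
t=17-23: P1@Q1 runs 6, rem=3, quantum used, demote→Q2. Q0=[] Q1=[P3] Q2=[P1]
t=23-28: P3@Q1 runs 5, rem=0, completes. Q0=[] Q1=[] Q2=[P1]
t=28-31: P1@Q2 runs 3, rem=0, completes. Q0=[] Q1=[] Q2=[]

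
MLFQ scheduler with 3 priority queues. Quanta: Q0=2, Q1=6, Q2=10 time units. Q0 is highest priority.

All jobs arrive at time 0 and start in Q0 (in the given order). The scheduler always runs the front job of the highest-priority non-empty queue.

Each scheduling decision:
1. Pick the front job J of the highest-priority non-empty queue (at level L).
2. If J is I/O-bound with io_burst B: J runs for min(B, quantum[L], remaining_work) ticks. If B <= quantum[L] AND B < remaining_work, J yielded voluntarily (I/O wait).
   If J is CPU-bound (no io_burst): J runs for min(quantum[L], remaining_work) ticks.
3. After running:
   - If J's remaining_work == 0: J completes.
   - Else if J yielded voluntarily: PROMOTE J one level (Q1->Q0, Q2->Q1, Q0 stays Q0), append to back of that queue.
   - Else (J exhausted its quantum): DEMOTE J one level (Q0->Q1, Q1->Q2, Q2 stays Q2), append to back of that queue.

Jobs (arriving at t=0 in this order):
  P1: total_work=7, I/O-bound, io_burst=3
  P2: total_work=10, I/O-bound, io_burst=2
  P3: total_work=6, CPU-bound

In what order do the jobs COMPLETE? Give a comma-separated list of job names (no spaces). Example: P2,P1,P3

Answer: P2,P1,P3

Derivation:
t=0-2: P1@Q0 runs 2, rem=5, quantum used, demote→Q1. Q0=[P2,P3] Q1=[P1] Q2=[]
t=2-4: P2@Q0 runs 2, rem=8, I/O yield, promote→Q0. Q0=[P3,P2] Q1=[P1] Q2=[]
t=4-6: P3@Q0 runs 2, rem=4, quantum used, demote→Q1. Q0=[P2] Q1=[P1,P3] Q2=[]
t=6-8: P2@Q0 runs 2, rem=6, I/O yield, promote→Q0. Q0=[P2] Q1=[P1,P3] Q2=[]
t=8-10: P2@Q0 runs 2, rem=4, I/O yield, promote→Q0. Q0=[P2] Q1=[P1,P3] Q2=[]
t=10-12: P2@Q0 runs 2, rem=2, I/O yield, promote→Q0. Q0=[P2] Q1=[P1,P3] Q2=[]
t=12-14: P2@Q0 runs 2, rem=0, completes. Q0=[] Q1=[P1,P3] Q2=[]
t=14-17: P1@Q1 runs 3, rem=2, I/O yield, promote→Q0. Q0=[P1] Q1=[P3] Q2=[]
t=17-19: P1@Q0 runs 2, rem=0, completes. Q0=[] Q1=[P3] Q2=[]
t=19-23: P3@Q1 runs 4, rem=0, completes. Q0=[] Q1=[] Q2=[]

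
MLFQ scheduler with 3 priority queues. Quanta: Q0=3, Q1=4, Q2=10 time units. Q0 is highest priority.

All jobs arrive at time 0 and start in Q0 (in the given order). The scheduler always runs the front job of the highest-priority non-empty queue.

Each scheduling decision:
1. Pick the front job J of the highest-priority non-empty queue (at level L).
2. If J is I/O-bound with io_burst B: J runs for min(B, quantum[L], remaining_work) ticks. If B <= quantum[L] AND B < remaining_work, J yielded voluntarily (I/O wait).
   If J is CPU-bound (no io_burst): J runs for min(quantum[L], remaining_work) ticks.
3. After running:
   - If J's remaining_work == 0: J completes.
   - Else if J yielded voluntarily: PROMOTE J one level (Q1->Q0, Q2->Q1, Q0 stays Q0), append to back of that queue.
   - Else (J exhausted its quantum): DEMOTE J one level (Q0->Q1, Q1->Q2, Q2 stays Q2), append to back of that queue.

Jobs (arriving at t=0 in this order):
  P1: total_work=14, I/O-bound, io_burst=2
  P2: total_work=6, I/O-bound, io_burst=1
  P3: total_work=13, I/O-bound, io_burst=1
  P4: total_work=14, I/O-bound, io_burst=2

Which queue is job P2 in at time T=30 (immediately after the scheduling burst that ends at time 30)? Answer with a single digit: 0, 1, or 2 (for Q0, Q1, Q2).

Answer: 0

Derivation:
t=0-2: P1@Q0 runs 2, rem=12, I/O yield, promote→Q0. Q0=[P2,P3,P4,P1] Q1=[] Q2=[]
t=2-3: P2@Q0 runs 1, rem=5, I/O yield, promote→Q0. Q0=[P3,P4,P1,P2] Q1=[] Q2=[]
t=3-4: P3@Q0 runs 1, rem=12, I/O yield, promote→Q0. Q0=[P4,P1,P2,P3] Q1=[] Q2=[]
t=4-6: P4@Q0 runs 2, rem=12, I/O yield, promote→Q0. Q0=[P1,P2,P3,P4] Q1=[] Q2=[]
t=6-8: P1@Q0 runs 2, rem=10, I/O yield, promote→Q0. Q0=[P2,P3,P4,P1] Q1=[] Q2=[]
t=8-9: P2@Q0 runs 1, rem=4, I/O yield, promote→Q0. Q0=[P3,P4,P1,P2] Q1=[] Q2=[]
t=9-10: P3@Q0 runs 1, rem=11, I/O yield, promote→Q0. Q0=[P4,P1,P2,P3] Q1=[] Q2=[]
t=10-12: P4@Q0 runs 2, rem=10, I/O yield, promote→Q0. Q0=[P1,P2,P3,P4] Q1=[] Q2=[]
t=12-14: P1@Q0 runs 2, rem=8, I/O yield, promote→Q0. Q0=[P2,P3,P4,P1] Q1=[] Q2=[]
t=14-15: P2@Q0 runs 1, rem=3, I/O yield, promote→Q0. Q0=[P3,P4,P1,P2] Q1=[] Q2=[]
t=15-16: P3@Q0 runs 1, rem=10, I/O yield, promote→Q0. Q0=[P4,P1,P2,P3] Q1=[] Q2=[]
t=16-18: P4@Q0 runs 2, rem=8, I/O yield, promote→Q0. Q0=[P1,P2,P3,P4] Q1=[] Q2=[]
t=18-20: P1@Q0 runs 2, rem=6, I/O yield, promote→Q0. Q0=[P2,P3,P4,P1] Q1=[] Q2=[]
t=20-21: P2@Q0 runs 1, rem=2, I/O yield, promote→Q0. Q0=[P3,P4,P1,P2] Q1=[] Q2=[]
t=21-22: P3@Q0 runs 1, rem=9, I/O yield, promote→Q0. Q0=[P4,P1,P2,P3] Q1=[] Q2=[]
t=22-24: P4@Q0 runs 2, rem=6, I/O yield, promote→Q0. Q0=[P1,P2,P3,P4] Q1=[] Q2=[]
t=24-26: P1@Q0 runs 2, rem=4, I/O yield, promote→Q0. Q0=[P2,P3,P4,P1] Q1=[] Q2=[]
t=26-27: P2@Q0 runs 1, rem=1, I/O yield, promote→Q0. Q0=[P3,P4,P1,P2] Q1=[] Q2=[]
t=27-28: P3@Q0 runs 1, rem=8, I/O yield, promote→Q0. Q0=[P4,P1,P2,P3] Q1=[] Q2=[]
t=28-30: P4@Q0 runs 2, rem=4, I/O yield, promote→Q0. Q0=[P1,P2,P3,P4] Q1=[] Q2=[]
t=30-32: P1@Q0 runs 2, rem=2, I/O yield, promote→Q0. Q0=[P2,P3,P4,P1] Q1=[] Q2=[]
t=32-33: P2@Q0 runs 1, rem=0, completes. Q0=[P3,P4,P1] Q1=[] Q2=[]
t=33-34: P3@Q0 runs 1, rem=7, I/O yield, promote→Q0. Q0=[P4,P1,P3] Q1=[] Q2=[]
t=34-36: P4@Q0 runs 2, rem=2, I/O yield, promote→Q0. Q0=[P1,P3,P4] Q1=[] Q2=[]
t=36-38: P1@Q0 runs 2, rem=0, completes. Q0=[P3,P4] Q1=[] Q2=[]
t=38-39: P3@Q0 runs 1, rem=6, I/O yield, promote→Q0. Q0=[P4,P3] Q1=[] Q2=[]
t=39-41: P4@Q0 runs 2, rem=0, completes. Q0=[P3] Q1=[] Q2=[]
t=41-42: P3@Q0 runs 1, rem=5, I/O yield, promote→Q0. Q0=[P3] Q1=[] Q2=[]
t=42-43: P3@Q0 runs 1, rem=4, I/O yield, promote→Q0. Q0=[P3] Q1=[] Q2=[]
t=43-44: P3@Q0 runs 1, rem=3, I/O yield, promote→Q0. Q0=[P3] Q1=[] Q2=[]
t=44-45: P3@Q0 runs 1, rem=2, I/O yield, promote→Q0. Q0=[P3] Q1=[] Q2=[]
t=45-46: P3@Q0 runs 1, rem=1, I/O yield, promote→Q0. Q0=[P3] Q1=[] Q2=[]
t=46-47: P3@Q0 runs 1, rem=0, completes. Q0=[] Q1=[] Q2=[]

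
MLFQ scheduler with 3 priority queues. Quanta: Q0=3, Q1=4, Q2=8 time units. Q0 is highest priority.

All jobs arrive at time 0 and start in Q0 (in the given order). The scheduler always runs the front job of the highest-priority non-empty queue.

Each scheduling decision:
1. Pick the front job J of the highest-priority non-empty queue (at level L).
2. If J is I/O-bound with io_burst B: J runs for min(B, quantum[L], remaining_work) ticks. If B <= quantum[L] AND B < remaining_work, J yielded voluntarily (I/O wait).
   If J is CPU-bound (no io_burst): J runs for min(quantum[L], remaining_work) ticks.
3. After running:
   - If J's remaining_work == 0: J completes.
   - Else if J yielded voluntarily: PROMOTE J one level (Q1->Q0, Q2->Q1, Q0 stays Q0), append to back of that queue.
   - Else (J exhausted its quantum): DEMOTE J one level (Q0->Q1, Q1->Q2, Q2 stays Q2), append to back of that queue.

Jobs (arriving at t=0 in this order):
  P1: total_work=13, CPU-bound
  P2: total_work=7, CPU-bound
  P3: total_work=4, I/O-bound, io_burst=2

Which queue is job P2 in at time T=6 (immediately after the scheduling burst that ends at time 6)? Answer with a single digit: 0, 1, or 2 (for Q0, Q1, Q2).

t=0-3: P1@Q0 runs 3, rem=10, quantum used, demote→Q1. Q0=[P2,P3] Q1=[P1] Q2=[]
t=3-6: P2@Q0 runs 3, rem=4, quantum used, demote→Q1. Q0=[P3] Q1=[P1,P2] Q2=[]
t=6-8: P3@Q0 runs 2, rem=2, I/O yield, promote→Q0. Q0=[P3] Q1=[P1,P2] Q2=[]
t=8-10: P3@Q0 runs 2, rem=0, completes. Q0=[] Q1=[P1,P2] Q2=[]
t=10-14: P1@Q1 runs 4, rem=6, quantum used, demote→Q2. Q0=[] Q1=[P2] Q2=[P1]
t=14-18: P2@Q1 runs 4, rem=0, completes. Q0=[] Q1=[] Q2=[P1]
t=18-24: P1@Q2 runs 6, rem=0, completes. Q0=[] Q1=[] Q2=[]

Answer: 1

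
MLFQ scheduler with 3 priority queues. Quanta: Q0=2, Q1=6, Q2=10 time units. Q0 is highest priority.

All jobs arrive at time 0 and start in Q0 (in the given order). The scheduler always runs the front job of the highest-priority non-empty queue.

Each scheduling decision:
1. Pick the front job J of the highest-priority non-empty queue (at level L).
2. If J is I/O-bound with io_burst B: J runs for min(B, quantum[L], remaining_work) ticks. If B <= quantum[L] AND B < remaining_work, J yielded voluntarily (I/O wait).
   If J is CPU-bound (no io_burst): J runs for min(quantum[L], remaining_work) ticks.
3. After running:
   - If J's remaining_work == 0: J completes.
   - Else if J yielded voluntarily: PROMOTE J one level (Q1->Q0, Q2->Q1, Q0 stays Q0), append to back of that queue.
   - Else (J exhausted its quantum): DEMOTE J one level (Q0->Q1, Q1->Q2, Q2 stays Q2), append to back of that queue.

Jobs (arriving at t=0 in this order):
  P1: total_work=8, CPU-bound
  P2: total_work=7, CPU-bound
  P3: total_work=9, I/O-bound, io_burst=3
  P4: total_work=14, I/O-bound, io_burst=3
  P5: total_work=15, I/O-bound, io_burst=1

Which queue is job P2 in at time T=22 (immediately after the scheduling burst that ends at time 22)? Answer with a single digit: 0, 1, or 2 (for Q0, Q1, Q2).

Answer: 1

Derivation:
t=0-2: P1@Q0 runs 2, rem=6, quantum used, demote→Q1. Q0=[P2,P3,P4,P5] Q1=[P1] Q2=[]
t=2-4: P2@Q0 runs 2, rem=5, quantum used, demote→Q1. Q0=[P3,P4,P5] Q1=[P1,P2] Q2=[]
t=4-6: P3@Q0 runs 2, rem=7, quantum used, demote→Q1. Q0=[P4,P5] Q1=[P1,P2,P3] Q2=[]
t=6-8: P4@Q0 runs 2, rem=12, quantum used, demote→Q1. Q0=[P5] Q1=[P1,P2,P3,P4] Q2=[]
t=8-9: P5@Q0 runs 1, rem=14, I/O yield, promote→Q0. Q0=[P5] Q1=[P1,P2,P3,P4] Q2=[]
t=9-10: P5@Q0 runs 1, rem=13, I/O yield, promote→Q0. Q0=[P5] Q1=[P1,P2,P3,P4] Q2=[]
t=10-11: P5@Q0 runs 1, rem=12, I/O yield, promote→Q0. Q0=[P5] Q1=[P1,P2,P3,P4] Q2=[]
t=11-12: P5@Q0 runs 1, rem=11, I/O yield, promote→Q0. Q0=[P5] Q1=[P1,P2,P3,P4] Q2=[]
t=12-13: P5@Q0 runs 1, rem=10, I/O yield, promote→Q0. Q0=[P5] Q1=[P1,P2,P3,P4] Q2=[]
t=13-14: P5@Q0 runs 1, rem=9, I/O yield, promote→Q0. Q0=[P5] Q1=[P1,P2,P3,P4] Q2=[]
t=14-15: P5@Q0 runs 1, rem=8, I/O yield, promote→Q0. Q0=[P5] Q1=[P1,P2,P3,P4] Q2=[]
t=15-16: P5@Q0 runs 1, rem=7, I/O yield, promote→Q0. Q0=[P5] Q1=[P1,P2,P3,P4] Q2=[]
t=16-17: P5@Q0 runs 1, rem=6, I/O yield, promote→Q0. Q0=[P5] Q1=[P1,P2,P3,P4] Q2=[]
t=17-18: P5@Q0 runs 1, rem=5, I/O yield, promote→Q0. Q0=[P5] Q1=[P1,P2,P3,P4] Q2=[]
t=18-19: P5@Q0 runs 1, rem=4, I/O yield, promote→Q0. Q0=[P5] Q1=[P1,P2,P3,P4] Q2=[]
t=19-20: P5@Q0 runs 1, rem=3, I/O yield, promote→Q0. Q0=[P5] Q1=[P1,P2,P3,P4] Q2=[]
t=20-21: P5@Q0 runs 1, rem=2, I/O yield, promote→Q0. Q0=[P5] Q1=[P1,P2,P3,P4] Q2=[]
t=21-22: P5@Q0 runs 1, rem=1, I/O yield, promote→Q0. Q0=[P5] Q1=[P1,P2,P3,P4] Q2=[]
t=22-23: P5@Q0 runs 1, rem=0, completes. Q0=[] Q1=[P1,P2,P3,P4] Q2=[]
t=23-29: P1@Q1 runs 6, rem=0, completes. Q0=[] Q1=[P2,P3,P4] Q2=[]
t=29-34: P2@Q1 runs 5, rem=0, completes. Q0=[] Q1=[P3,P4] Q2=[]
t=34-37: P3@Q1 runs 3, rem=4, I/O yield, promote→Q0. Q0=[P3] Q1=[P4] Q2=[]
t=37-39: P3@Q0 runs 2, rem=2, quantum used, demote→Q1. Q0=[] Q1=[P4,P3] Q2=[]
t=39-42: P4@Q1 runs 3, rem=9, I/O yield, promote→Q0. Q0=[P4] Q1=[P3] Q2=[]
t=42-44: P4@Q0 runs 2, rem=7, quantum used, demote→Q1. Q0=[] Q1=[P3,P4] Q2=[]
t=44-46: P3@Q1 runs 2, rem=0, completes. Q0=[] Q1=[P4] Q2=[]
t=46-49: P4@Q1 runs 3, rem=4, I/O yield, promote→Q0. Q0=[P4] Q1=[] Q2=[]
t=49-51: P4@Q0 runs 2, rem=2, quantum used, demote→Q1. Q0=[] Q1=[P4] Q2=[]
t=51-53: P4@Q1 runs 2, rem=0, completes. Q0=[] Q1=[] Q2=[]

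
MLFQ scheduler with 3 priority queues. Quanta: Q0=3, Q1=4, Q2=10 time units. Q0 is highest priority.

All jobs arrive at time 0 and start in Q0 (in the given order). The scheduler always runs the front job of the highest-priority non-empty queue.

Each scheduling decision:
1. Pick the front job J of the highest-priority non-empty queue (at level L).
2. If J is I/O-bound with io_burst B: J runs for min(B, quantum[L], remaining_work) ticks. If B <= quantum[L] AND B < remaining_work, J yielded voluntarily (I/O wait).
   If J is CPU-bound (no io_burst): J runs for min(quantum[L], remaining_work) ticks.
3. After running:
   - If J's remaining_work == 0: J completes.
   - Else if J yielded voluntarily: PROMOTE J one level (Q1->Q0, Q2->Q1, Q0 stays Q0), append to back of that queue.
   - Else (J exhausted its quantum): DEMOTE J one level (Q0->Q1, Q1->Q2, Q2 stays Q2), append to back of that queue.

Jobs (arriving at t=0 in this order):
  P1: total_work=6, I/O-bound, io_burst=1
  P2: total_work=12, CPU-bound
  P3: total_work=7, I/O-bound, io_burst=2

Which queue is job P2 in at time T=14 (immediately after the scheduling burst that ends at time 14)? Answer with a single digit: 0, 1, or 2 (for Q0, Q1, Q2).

Answer: 1

Derivation:
t=0-1: P1@Q0 runs 1, rem=5, I/O yield, promote→Q0. Q0=[P2,P3,P1] Q1=[] Q2=[]
t=1-4: P2@Q0 runs 3, rem=9, quantum used, demote→Q1. Q0=[P3,P1] Q1=[P2] Q2=[]
t=4-6: P3@Q0 runs 2, rem=5, I/O yield, promote→Q0. Q0=[P1,P3] Q1=[P2] Q2=[]
t=6-7: P1@Q0 runs 1, rem=4, I/O yield, promote→Q0. Q0=[P3,P1] Q1=[P2] Q2=[]
t=7-9: P3@Q0 runs 2, rem=3, I/O yield, promote→Q0. Q0=[P1,P3] Q1=[P2] Q2=[]
t=9-10: P1@Q0 runs 1, rem=3, I/O yield, promote→Q0. Q0=[P3,P1] Q1=[P2] Q2=[]
t=10-12: P3@Q0 runs 2, rem=1, I/O yield, promote→Q0. Q0=[P1,P3] Q1=[P2] Q2=[]
t=12-13: P1@Q0 runs 1, rem=2, I/O yield, promote→Q0. Q0=[P3,P1] Q1=[P2] Q2=[]
t=13-14: P3@Q0 runs 1, rem=0, completes. Q0=[P1] Q1=[P2] Q2=[]
t=14-15: P1@Q0 runs 1, rem=1, I/O yield, promote→Q0. Q0=[P1] Q1=[P2] Q2=[]
t=15-16: P1@Q0 runs 1, rem=0, completes. Q0=[] Q1=[P2] Q2=[]
t=16-20: P2@Q1 runs 4, rem=5, quantum used, demote→Q2. Q0=[] Q1=[] Q2=[P2]
t=20-25: P2@Q2 runs 5, rem=0, completes. Q0=[] Q1=[] Q2=[]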